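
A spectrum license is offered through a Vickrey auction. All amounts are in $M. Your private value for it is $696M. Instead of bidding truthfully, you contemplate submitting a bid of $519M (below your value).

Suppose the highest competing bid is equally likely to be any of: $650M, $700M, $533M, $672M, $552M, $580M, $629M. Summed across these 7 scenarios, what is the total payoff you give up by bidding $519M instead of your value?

$560M

The deviation costs you only when the competing bid falls strictly between $519M and $696M; elsewhere both bids give the same outcome.
$650M: truthful payoff $46M, deviation payoff $0M → loss $46M.
$700M: outcomes coincide → loss $0M.
$533M: truthful payoff $163M, deviation payoff $0M → loss $163M.
$672M: truthful payoff $24M, deviation payoff $0M → loss $24M.
$552M: truthful payoff $144M, deviation payoff $0M → loss $144M.
$580M: truthful payoff $116M, deviation payoff $0M → loss $116M.
$629M: truthful payoff $67M, deviation payoff $0M → loss $67M.
Total loss = $46M + $163M + $24M + $144M + $116M + $67M = $560M.
Truthful bidding weakly dominates here: raising your bid can only win items priced above your value, and lowering it can only forfeit items priced below.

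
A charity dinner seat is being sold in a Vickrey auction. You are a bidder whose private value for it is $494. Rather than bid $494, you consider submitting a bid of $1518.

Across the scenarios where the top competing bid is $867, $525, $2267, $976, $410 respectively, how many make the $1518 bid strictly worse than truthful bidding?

3

The deviation hurts exactly when the highest competing bid lies strictly between $494 and $1518 — overbidding then wins at a price above your value.
$867: inside the interval → strictly worse (loss $373).
$525: inside the interval → strictly worse (loss $31).
$2267: above both → same outcome either way.
$976: inside the interval → strictly worse (loss $482).
$410: below both → same outcome either way.
Count: 3.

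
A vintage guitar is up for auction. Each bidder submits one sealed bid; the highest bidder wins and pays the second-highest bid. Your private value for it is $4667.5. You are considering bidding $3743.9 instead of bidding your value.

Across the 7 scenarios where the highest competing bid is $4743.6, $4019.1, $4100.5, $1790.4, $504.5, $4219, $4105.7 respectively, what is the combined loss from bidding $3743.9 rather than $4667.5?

The deviation costs you only when the competing bid falls strictly between $3743.9 and $4667.5; elsewhere both bids give the same outcome.
$4743.6: outcomes coincide → loss $0.
$4019.1: truthful payoff $648.4, deviation payoff $0 → loss $648.4.
$4100.5: truthful payoff $567, deviation payoff $0 → loss $567.
$1790.4: outcomes coincide → loss $0.
$504.5: outcomes coincide → loss $0.
$4219: truthful payoff $448.5, deviation payoff $0 → loss $448.5.
$4105.7: truthful payoff $561.8, deviation payoff $0 → loss $561.8.
Total loss = $648.4 + $567 + $448.5 + $561.8 = $2225.7.

$2225.7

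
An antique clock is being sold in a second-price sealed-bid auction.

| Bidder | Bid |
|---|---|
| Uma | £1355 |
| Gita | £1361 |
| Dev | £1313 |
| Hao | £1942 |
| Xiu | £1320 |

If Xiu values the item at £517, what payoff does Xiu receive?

£0

Highest bid: Hao at £1942, so Hao wins.
Second-highest bid: Gita at £1361 — that is the price the winner pays.
Xiu did not win, so Xiu pays nothing and receives nothing: payoff £0.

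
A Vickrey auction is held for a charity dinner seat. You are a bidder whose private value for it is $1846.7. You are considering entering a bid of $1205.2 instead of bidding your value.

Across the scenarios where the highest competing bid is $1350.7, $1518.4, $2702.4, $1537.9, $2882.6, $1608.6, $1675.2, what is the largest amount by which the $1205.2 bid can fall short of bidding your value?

$496

$1350.7: truthful gives $496, deviation gives $0 → loss $496.
$1518.4: truthful gives $328.3, deviation gives $0 → loss $328.3.
$2702.4: same outcome either way → loss $0.
$1537.9: truthful gives $308.8, deviation gives $0 → loss $308.8.
$2882.6: same outcome either way → loss $0.
$1608.6: truthful gives $238.1, deviation gives $0 → loss $238.1.
$1675.2: truthful gives $171.5, deviation gives $0 → loss $171.5.
Maximum loss: $496.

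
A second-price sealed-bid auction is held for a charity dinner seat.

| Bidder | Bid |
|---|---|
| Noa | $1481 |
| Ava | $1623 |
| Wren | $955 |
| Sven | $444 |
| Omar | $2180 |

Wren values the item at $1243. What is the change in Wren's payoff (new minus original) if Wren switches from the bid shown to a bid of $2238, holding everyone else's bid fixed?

The highest bid among the other bidders is $2180; Wren's bid doesn't change that.
Original bid $955: Wren is not highest (top rival bid is $2180); payoff $0.
Alternative bid $2238: Wren is highest, pays the top rival bid $2180; payoff $1243 − $2180 = −$937.
Change in payoff = −$937 − ($0) = −$937.

−$937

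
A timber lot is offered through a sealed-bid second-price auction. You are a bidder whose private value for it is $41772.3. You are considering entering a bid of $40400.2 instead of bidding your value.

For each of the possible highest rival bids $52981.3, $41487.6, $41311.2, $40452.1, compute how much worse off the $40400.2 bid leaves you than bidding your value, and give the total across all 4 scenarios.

The deviation costs you only when the competing bid falls strictly between $40400.2 and $41772.3; elsewhere both bids give the same outcome.
$52981.3: outcomes coincide → loss $0.
$41487.6: truthful payoff $284.7, deviation payoff $0 → loss $284.7.
$41311.2: truthful payoff $461.1, deviation payoff $0 → loss $461.1.
$40452.1: truthful payoff $1320.2, deviation payoff $0 → loss $1320.2.
Total loss = $284.7 + $461.1 + $1320.2 = $2066.

$2066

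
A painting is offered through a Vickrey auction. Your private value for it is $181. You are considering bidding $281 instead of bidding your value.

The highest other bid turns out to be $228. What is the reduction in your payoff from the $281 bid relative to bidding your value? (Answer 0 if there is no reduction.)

$47

Bidding your value $181: you lose (since $181 < $228). Payoff $0.
Bidding $281: you win and pay $228. Payoff $181 − $228 = −$47.
The competing bid $228 lies between your value and your inflated bid, so overbidding wins an item priced above your value.
Loss from deviating = $0 − (−$47) = $47.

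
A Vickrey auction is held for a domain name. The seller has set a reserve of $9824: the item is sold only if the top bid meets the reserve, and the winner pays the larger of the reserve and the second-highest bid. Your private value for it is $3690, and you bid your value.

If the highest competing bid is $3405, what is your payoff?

Your bid $3690 is the highest bid but falls below the reserve $9824, so the item goes unsold. Payoff $0.

$0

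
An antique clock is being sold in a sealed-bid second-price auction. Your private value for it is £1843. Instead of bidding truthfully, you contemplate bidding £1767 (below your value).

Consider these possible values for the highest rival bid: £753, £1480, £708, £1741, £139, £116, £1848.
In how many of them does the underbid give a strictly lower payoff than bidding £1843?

0

The deviation hurts exactly when the highest competing bid lies strictly between £1767 and £1843 — underbidding then forfeits a profitable win.
£753: below both → same outcome either way.
£1480: below both → same outcome either way.
£708: below both → same outcome either way.
£1741: below both → same outcome either way.
£139: below both → same outcome either way.
£116: below both → same outcome either way.
£1848: above both → same outcome either way.
Count: 0.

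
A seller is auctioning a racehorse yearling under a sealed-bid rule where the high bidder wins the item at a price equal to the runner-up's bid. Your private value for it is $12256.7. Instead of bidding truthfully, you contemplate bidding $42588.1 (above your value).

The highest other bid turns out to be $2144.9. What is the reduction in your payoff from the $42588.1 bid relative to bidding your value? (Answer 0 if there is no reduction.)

$0

Bidding your value $12256.7: you win (since $12256.7 > $2144.9) and pay $2144.9. Payoff $10111.8.
Bidding $42588.1: you win and pay $2144.9. Payoff $12256.7 − $2144.9 = $10111.8.
Difference = $10111.8 − $10111.8 = $0; both bids lead to the same outcome because the competing bid is below both your value and your alternative bid.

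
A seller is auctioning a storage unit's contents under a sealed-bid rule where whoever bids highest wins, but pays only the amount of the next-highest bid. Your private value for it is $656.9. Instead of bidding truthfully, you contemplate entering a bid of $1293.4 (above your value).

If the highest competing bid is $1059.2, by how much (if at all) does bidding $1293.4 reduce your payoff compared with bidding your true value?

Bidding your value $656.9: you lose (since $656.9 < $1059.2). Payoff $0.
Bidding $1293.4: you win and pay $1059.2. Payoff $656.9 − $1059.2 = −$402.3.
The competing bid $1059.2 lies between your value and your inflated bid, so overbidding wins an item priced above your value.
Loss from deviating = $0 − (−$402.3) = $402.3.

$402.3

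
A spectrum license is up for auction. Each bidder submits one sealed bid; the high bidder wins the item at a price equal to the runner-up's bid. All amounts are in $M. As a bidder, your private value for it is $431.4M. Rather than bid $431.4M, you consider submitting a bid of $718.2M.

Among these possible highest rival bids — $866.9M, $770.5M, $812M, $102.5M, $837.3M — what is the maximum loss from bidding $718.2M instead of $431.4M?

$866.9M: same outcome either way → loss $0M.
$770.5M: same outcome either way → loss $0M.
$812M: same outcome either way → loss $0M.
$102.5M: same outcome either way → loss $0M.
$837.3M: same outcome either way → loss $0M.
Maximum loss: $0M.

$0M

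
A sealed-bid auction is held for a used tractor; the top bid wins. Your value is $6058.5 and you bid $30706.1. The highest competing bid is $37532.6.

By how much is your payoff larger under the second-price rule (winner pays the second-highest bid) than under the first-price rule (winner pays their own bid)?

$0

Your bid $30706.1 is below $37532.6, so you lose under either rule.
Payoff is $0 in both cases; difference = $0.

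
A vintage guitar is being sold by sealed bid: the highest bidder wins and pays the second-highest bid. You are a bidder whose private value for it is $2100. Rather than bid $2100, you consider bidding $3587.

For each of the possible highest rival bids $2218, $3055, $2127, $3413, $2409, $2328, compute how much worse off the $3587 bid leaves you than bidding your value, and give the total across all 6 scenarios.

$2950

The deviation costs you only when the competing bid falls strictly between $2100 and $3587; elsewhere both bids give the same outcome.
$2218: truthful payoff $0, deviation payoff −$118 → loss $118.
$3055: truthful payoff $0, deviation payoff −$955 → loss $955.
$2127: truthful payoff $0, deviation payoff −$27 → loss $27.
$3413: truthful payoff $0, deviation payoff −$1313 → loss $1313.
$2409: truthful payoff $0, deviation payoff −$309 → loss $309.
$2328: truthful payoff $0, deviation payoff −$228 → loss $228.
Total loss = $118 + $955 + $27 + $1313 + $309 + $228 = $2950.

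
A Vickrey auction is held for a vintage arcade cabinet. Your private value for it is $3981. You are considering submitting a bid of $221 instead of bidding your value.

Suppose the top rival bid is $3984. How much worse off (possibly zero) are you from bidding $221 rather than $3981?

$0

Bidding your value $3981: you lose (since $3981 < $3984). Payoff $0.
Bidding $221: you lose. Payoff $0.
Difference = $0 − $0 = $0; both bids lead to the same outcome because the competing bid is above both your value and your alternative bid.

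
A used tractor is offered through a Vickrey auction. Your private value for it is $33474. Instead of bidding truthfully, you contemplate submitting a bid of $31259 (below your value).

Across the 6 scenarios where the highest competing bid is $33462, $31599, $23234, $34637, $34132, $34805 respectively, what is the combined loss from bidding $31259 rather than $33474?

The deviation costs you only when the competing bid falls strictly between $31259 and $33474; elsewhere both bids give the same outcome.
$33462: truthful payoff $12, deviation payoff $0 → loss $12.
$31599: truthful payoff $1875, deviation payoff $0 → loss $1875.
$23234: outcomes coincide → loss $0.
$34637: outcomes coincide → loss $0.
$34132: outcomes coincide → loss $0.
$34805: outcomes coincide → loss $0.
Total loss = $12 + $1875 = $1887.

$1887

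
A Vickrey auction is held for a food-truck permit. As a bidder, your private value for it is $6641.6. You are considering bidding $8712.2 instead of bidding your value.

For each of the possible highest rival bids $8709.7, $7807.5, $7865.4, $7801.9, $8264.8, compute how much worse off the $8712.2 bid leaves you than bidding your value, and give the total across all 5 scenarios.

The deviation costs you only when the competing bid falls strictly between $6641.6 and $8712.2; elsewhere both bids give the same outcome.
$8709.7: truthful payoff $0, deviation payoff −$2068.1 → loss $2068.1.
$7807.5: truthful payoff $0, deviation payoff −$1165.9 → loss $1165.9.
$7865.4: truthful payoff $0, deviation payoff −$1223.8 → loss $1223.8.
$7801.9: truthful payoff $0, deviation payoff −$1160.3 → loss $1160.3.
$8264.8: truthful payoff $0, deviation payoff −$1623.2 → loss $1623.2.
Total loss = $2068.1 + $1165.9 + $1223.8 + $1160.3 + $1623.2 = $7241.3.

$7241.3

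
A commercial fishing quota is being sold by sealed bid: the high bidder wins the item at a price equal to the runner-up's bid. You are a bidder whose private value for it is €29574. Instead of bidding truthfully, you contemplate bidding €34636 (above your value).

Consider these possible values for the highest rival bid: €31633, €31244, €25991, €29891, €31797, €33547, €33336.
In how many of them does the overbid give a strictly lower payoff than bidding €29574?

The deviation hurts exactly when the highest competing bid lies strictly between €29574 and €34636 — overbidding then wins at a price above your value.
€31633: inside the interval → strictly worse (loss €2059).
€31244: inside the interval → strictly worse (loss €1670).
€25991: below both → same outcome either way.
€29891: inside the interval → strictly worse (loss €317).
€31797: inside the interval → strictly worse (loss €2223).
€33547: inside the interval → strictly worse (loss €3973).
€33336: inside the interval → strictly worse (loss €3762).
Count: 6.

6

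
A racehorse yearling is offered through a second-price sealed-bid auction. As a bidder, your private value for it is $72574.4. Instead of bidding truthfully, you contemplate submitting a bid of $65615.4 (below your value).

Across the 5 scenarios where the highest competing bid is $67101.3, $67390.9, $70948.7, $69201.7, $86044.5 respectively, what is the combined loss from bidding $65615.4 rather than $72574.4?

$15655

The deviation costs you only when the competing bid falls strictly between $65615.4 and $72574.4; elsewhere both bids give the same outcome.
$67101.3: truthful payoff $5473.1, deviation payoff $0 → loss $5473.1.
$67390.9: truthful payoff $5183.5, deviation payoff $0 → loss $5183.5.
$70948.7: truthful payoff $1625.7, deviation payoff $0 → loss $1625.7.
$69201.7: truthful payoff $3372.7, deviation payoff $0 → loss $3372.7.
$86044.5: outcomes coincide → loss $0.
Total loss = $5473.1 + $5183.5 + $1625.7 + $3372.7 = $15655.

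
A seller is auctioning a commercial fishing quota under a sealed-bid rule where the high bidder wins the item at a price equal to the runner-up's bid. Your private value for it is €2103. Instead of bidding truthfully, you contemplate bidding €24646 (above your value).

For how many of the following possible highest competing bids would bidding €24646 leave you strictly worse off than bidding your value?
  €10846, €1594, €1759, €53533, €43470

The deviation hurts exactly when the highest competing bid lies strictly between €2103 and €24646 — overbidding then wins at a price above your value.
€10846: inside the interval → strictly worse (loss €8743).
€1594: below both → same outcome either way.
€1759: below both → same outcome either way.
€53533: above both → same outcome either way.
€43470: above both → same outcome either way.
Count: 1.

1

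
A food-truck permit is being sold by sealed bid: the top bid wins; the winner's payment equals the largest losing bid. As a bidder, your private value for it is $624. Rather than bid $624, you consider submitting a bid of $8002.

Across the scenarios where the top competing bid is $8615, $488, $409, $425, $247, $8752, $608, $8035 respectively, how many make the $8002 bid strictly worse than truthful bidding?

The deviation hurts exactly when the highest competing bid lies strictly between $624 and $8002 — overbidding then wins at a price above your value.
$8615: above both → same outcome either way.
$488: below both → same outcome either way.
$409: below both → same outcome either way.
$425: below both → same outcome either way.
$247: below both → same outcome either way.
$8752: above both → same outcome either way.
$608: below both → same outcome either way.
$8035: above both → same outcome either way.
Count: 0.

0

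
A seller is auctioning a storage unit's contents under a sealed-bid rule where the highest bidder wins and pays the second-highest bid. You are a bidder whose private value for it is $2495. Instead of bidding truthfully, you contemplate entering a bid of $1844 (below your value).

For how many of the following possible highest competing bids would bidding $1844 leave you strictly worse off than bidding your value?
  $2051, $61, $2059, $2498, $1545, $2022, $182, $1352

The deviation hurts exactly when the highest competing bid lies strictly between $1844 and $2495 — underbidding then forfeits a profitable win.
$2051: inside the interval → strictly worse (loss $444).
$61: below both → same outcome either way.
$2059: inside the interval → strictly worse (loss $436).
$2498: above both → same outcome either way.
$1545: below both → same outcome either way.
$2022: inside the interval → strictly worse (loss $473).
$182: below both → same outcome either way.
$1352: below both → same outcome either way.
Count: 3.

3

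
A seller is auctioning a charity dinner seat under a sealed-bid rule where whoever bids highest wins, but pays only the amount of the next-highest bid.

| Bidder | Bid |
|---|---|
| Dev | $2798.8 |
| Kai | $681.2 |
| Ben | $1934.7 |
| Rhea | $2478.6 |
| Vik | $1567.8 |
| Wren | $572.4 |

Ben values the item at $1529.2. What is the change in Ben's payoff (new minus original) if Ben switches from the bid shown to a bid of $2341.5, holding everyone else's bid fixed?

$0

The highest bid among the other bidders is $2798.8; Ben's bid doesn't change that.
Original bid $1934.7: Ben is not highest (top rival bid is $2798.8); payoff $0.
Alternative bid $2341.5: Ben is not highest (top rival bid is $2798.8); payoff $0.
Change in payoff = $0 − ($0) = $0.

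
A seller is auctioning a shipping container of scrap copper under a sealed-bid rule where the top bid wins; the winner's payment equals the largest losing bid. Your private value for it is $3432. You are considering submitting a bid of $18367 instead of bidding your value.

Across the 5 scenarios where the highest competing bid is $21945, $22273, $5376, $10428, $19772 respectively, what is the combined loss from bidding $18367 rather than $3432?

$8940

The deviation costs you only when the competing bid falls strictly between $3432 and $18367; elsewhere both bids give the same outcome.
$21945: outcomes coincide → loss $0.
$22273: outcomes coincide → loss $0.
$5376: truthful payoff $0, deviation payoff −$1944 → loss $1944.
$10428: truthful payoff $0, deviation payoff −$6996 → loss $6996.
$19772: outcomes coincide → loss $0.
Total loss = $1944 + $6996 = $8940.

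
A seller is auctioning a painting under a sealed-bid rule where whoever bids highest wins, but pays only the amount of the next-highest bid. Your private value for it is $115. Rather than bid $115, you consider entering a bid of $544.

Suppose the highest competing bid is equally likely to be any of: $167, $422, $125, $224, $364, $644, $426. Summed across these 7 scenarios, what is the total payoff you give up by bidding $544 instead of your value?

$1038

The deviation costs you only when the competing bid falls strictly between $115 and $544; elsewhere both bids give the same outcome.
$167: truthful payoff $0, deviation payoff −$52 → loss $52.
$422: truthful payoff $0, deviation payoff −$307 → loss $307.
$125: truthful payoff $0, deviation payoff −$10 → loss $10.
$224: truthful payoff $0, deviation payoff −$109 → loss $109.
$364: truthful payoff $0, deviation payoff −$249 → loss $249.
$644: outcomes coincide → loss $0.
$426: truthful payoff $0, deviation payoff −$311 → loss $311.
Total loss = $52 + $307 + $10 + $109 + $249 + $311 = $1038.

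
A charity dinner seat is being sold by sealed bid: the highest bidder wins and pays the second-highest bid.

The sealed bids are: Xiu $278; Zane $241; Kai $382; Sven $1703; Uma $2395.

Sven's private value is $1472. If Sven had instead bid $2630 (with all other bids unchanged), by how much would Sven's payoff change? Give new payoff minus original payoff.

The highest bid among the other bidders is $2395; Sven's bid doesn't change that.
Original bid $1703: Sven is not highest (top rival bid is $2395); payoff $0.
Alternative bid $2630: Sven is highest, pays the top rival bid $2395; payoff $1472 − $2395 = −$923.
Change in payoff = −$923 − ($0) = −$923.

−$923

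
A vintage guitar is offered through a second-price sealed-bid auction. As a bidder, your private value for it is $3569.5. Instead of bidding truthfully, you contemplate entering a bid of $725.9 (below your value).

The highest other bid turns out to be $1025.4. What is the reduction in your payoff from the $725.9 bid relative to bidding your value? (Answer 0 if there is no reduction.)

$2544.1

Bidding your value $3569.5: you win (since $3569.5 > $1025.4) and pay $1025.4. Payoff $2544.1.
Bidding $725.9: you lose. Payoff $0.
The competing bid $1025.4 lies between your shaded bid and your value, so underbidding forfeits an item you could have won at a profitable price.
Loss from deviating = $2544.1 − ($0) = $2544.1.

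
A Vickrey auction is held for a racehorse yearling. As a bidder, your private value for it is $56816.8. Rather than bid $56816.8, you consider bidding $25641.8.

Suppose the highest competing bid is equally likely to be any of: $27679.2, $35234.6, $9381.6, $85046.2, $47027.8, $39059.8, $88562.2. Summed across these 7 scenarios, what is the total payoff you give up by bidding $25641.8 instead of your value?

$78265.8

The deviation costs you only when the competing bid falls strictly between $25641.8 and $56816.8; elsewhere both bids give the same outcome.
$27679.2: truthful payoff $29137.6, deviation payoff $0 → loss $29137.6.
$35234.6: truthful payoff $21582.2, deviation payoff $0 → loss $21582.2.
$9381.6: outcomes coincide → loss $0.
$85046.2: outcomes coincide → loss $0.
$47027.8: truthful payoff $9789, deviation payoff $0 → loss $9789.
$39059.8: truthful payoff $17757, deviation payoff $0 → loss $17757.
$88562.2: outcomes coincide → loss $0.
Total loss = $29137.6 + $21582.2 + $9789 + $17757 = $78265.8.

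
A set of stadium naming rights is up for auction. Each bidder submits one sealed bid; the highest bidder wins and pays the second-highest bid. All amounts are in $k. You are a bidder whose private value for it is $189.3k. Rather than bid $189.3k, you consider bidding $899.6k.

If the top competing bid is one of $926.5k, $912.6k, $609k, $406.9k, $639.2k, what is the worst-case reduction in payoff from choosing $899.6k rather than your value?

$926.5k: same outcome either way → loss $0k.
$912.6k: same outcome either way → loss $0k.
$609k: truthful gives $0k, deviation gives −$419.7k → loss $419.7k.
$406.9k: truthful gives $0k, deviation gives −$217.6k → loss $217.6k.
$639.2k: truthful gives $0k, deviation gives −$449.9k → loss $449.9k.
Maximum loss: $449.9k.

$449.9k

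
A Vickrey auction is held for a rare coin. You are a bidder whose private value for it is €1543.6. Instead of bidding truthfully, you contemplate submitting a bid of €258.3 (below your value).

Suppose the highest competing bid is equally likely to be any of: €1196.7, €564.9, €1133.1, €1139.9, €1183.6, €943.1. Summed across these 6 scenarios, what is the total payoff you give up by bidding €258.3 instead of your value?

The deviation costs you only when the competing bid falls strictly between €258.3 and €1543.6; elsewhere both bids give the same outcome.
€1196.7: truthful payoff €346.9, deviation payoff €0 → loss €346.9.
€564.9: truthful payoff €978.7, deviation payoff €0 → loss €978.7.
€1133.1: truthful payoff €410.5, deviation payoff €0 → loss €410.5.
€1139.9: truthful payoff €403.7, deviation payoff €0 → loss €403.7.
€1183.6: truthful payoff €360, deviation payoff €0 → loss €360.
€943.1: truthful payoff €600.5, deviation payoff €0 → loss €600.5.
Total loss = €346.9 + €978.7 + €410.5 + €403.7 + €360 + €600.5 = €3100.3.

€3100.3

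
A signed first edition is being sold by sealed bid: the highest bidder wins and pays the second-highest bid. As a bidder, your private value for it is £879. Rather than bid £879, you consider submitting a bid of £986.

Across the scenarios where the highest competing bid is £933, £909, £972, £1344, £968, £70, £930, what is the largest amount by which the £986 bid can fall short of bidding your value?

£933: truthful gives £0, deviation gives −£54 → loss £54.
£909: truthful gives £0, deviation gives −£30 → loss £30.
£972: truthful gives £0, deviation gives −£93 → loss £93.
£1344: same outcome either way → loss £0.
£968: truthful gives £0, deviation gives −£89 → loss £89.
£70: same outcome either way → loss £0.
£930: truthful gives £0, deviation gives −£51 → loss £51.
Maximum loss: £93.

£93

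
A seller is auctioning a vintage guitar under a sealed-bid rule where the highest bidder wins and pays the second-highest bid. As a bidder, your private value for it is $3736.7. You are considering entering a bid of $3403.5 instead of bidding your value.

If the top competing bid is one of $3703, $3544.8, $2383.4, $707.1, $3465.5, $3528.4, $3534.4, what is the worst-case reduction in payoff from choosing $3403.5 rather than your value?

$3703: truthful gives $33.7, deviation gives $0 → loss $33.7.
$3544.8: truthful gives $191.9, deviation gives $0 → loss $191.9.
$2383.4: same outcome either way → loss $0.
$707.1: same outcome either way → loss $0.
$3465.5: truthful gives $271.2, deviation gives $0 → loss $271.2.
$3528.4: truthful gives $208.3, deviation gives $0 → loss $208.3.
$3534.4: truthful gives $202.3, deviation gives $0 → loss $202.3.
Maximum loss: $271.2.

$271.2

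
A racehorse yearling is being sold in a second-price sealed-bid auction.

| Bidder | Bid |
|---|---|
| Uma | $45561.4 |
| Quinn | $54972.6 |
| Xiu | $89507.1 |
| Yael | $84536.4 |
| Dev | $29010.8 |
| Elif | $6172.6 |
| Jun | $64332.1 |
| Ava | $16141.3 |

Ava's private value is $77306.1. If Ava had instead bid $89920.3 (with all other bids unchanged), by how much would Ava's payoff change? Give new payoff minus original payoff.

−$12201

The highest bid among the other bidders is $89507.1; Ava's bid doesn't change that.
Original bid $16141.3: Ava is not highest (top rival bid is $89507.1); payoff $0.
Alternative bid $89920.3: Ava is highest, pays the top rival bid $89507.1; payoff $77306.1 − $89507.1 = −$12201.
Change in payoff = −$12201 − ($0) = −$12201.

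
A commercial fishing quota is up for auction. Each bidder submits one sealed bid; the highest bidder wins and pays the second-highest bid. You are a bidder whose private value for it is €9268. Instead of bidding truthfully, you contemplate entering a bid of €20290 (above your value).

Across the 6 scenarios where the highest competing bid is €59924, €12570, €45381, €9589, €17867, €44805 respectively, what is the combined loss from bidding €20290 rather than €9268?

The deviation costs you only when the competing bid falls strictly between €9268 and €20290; elsewhere both bids give the same outcome.
€59924: outcomes coincide → loss €0.
€12570: truthful payoff €0, deviation payoff −€3302 → loss €3302.
€45381: outcomes coincide → loss €0.
€9589: truthful payoff €0, deviation payoff −€321 → loss €321.
€17867: truthful payoff €0, deviation payoff −€8599 → loss €8599.
€44805: outcomes coincide → loss €0.
Total loss = €3302 + €321 + €8599 = €12222.

€12222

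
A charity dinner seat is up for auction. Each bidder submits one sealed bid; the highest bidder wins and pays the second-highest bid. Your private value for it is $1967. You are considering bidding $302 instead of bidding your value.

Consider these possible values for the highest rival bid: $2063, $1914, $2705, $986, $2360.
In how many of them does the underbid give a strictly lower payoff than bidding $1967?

2

The deviation hurts exactly when the highest competing bid lies strictly between $302 and $1967 — underbidding then forfeits a profitable win.
$2063: above both → same outcome either way.
$1914: inside the interval → strictly worse (loss $53).
$2705: above both → same outcome either way.
$986: inside the interval → strictly worse (loss $981).
$2360: above both → same outcome either way.
Count: 2.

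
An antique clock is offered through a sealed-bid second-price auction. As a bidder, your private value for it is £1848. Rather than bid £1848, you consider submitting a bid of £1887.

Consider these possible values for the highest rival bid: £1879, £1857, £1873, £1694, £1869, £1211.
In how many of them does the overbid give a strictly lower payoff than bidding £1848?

The deviation hurts exactly when the highest competing bid lies strictly between £1848 and £1887 — overbidding then wins at a price above your value.
£1879: inside the interval → strictly worse (loss £31).
£1857: inside the interval → strictly worse (loss £9).
£1873: inside the interval → strictly worse (loss £25).
£1694: below both → same outcome either way.
£1869: inside the interval → strictly worse (loss £21).
£1211: below both → same outcome either way.
Count: 4.

4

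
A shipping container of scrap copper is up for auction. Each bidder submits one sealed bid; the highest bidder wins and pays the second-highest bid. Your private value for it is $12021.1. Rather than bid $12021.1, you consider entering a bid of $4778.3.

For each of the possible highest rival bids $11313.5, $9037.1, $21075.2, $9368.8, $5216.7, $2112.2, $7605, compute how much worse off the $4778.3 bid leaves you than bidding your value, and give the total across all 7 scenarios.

$17564.4

The deviation costs you only when the competing bid falls strictly between $4778.3 and $12021.1; elsewhere both bids give the same outcome.
$11313.5: truthful payoff $707.6, deviation payoff $0 → loss $707.6.
$9037.1: truthful payoff $2984, deviation payoff $0 → loss $2984.
$21075.2: outcomes coincide → loss $0.
$9368.8: truthful payoff $2652.3, deviation payoff $0 → loss $2652.3.
$5216.7: truthful payoff $6804.4, deviation payoff $0 → loss $6804.4.
$2112.2: outcomes coincide → loss $0.
$7605: truthful payoff $4416.1, deviation payoff $0 → loss $4416.1.
Total loss = $707.6 + $2984 + $2652.3 + $6804.4 + $4416.1 = $17564.4.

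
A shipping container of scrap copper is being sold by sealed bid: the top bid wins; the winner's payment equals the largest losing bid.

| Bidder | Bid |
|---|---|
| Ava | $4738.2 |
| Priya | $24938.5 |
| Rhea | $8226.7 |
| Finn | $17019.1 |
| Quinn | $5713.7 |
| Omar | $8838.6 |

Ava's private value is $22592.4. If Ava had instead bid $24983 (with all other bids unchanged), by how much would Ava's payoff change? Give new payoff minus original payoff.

−$2346.1

The highest bid among the other bidders is $24938.5; Ava's bid doesn't change that.
Original bid $4738.2: Ava is not highest (top rival bid is $24938.5); payoff $0.
Alternative bid $24983: Ava is highest, pays the top rival bid $24938.5; payoff $22592.4 − $24938.5 = −$2346.1.
Change in payoff = −$2346.1 − ($0) = −$2346.1.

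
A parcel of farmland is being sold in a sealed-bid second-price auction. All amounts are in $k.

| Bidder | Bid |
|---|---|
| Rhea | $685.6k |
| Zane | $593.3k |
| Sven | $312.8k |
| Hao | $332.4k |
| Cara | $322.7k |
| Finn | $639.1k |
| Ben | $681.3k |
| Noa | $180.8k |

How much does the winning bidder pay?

Highest bid: Rhea at $685.6k, so Rhea wins.
Second-highest bid: Ben at $681.3k — that is the price the winner pays.

$681.3k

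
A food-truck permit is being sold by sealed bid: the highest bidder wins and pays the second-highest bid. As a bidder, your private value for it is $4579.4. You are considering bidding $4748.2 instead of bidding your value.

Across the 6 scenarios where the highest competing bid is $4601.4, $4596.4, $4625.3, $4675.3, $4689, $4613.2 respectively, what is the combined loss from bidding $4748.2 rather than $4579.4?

The deviation costs you only when the competing bid falls strictly between $4579.4 and $4748.2; elsewhere both bids give the same outcome.
$4601.4: truthful payoff $0, deviation payoff −$22 → loss $22.
$4596.4: truthful payoff $0, deviation payoff −$17 → loss $17.
$4625.3: truthful payoff $0, deviation payoff −$45.9 → loss $45.9.
$4675.3: truthful payoff $0, deviation payoff −$95.9 → loss $95.9.
$4689: truthful payoff $0, deviation payoff −$109.6 → loss $109.6.
$4613.2: truthful payoff $0, deviation payoff −$33.8 → loss $33.8.
Total loss = $22 + $17 + $45.9 + $95.9 + $109.6 + $33.8 = $324.2.

$324.2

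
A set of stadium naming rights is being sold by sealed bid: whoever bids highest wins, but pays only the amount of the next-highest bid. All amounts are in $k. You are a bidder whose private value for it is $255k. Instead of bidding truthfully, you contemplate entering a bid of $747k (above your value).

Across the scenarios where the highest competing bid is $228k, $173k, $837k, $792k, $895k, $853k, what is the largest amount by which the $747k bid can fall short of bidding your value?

$0k

$228k: same outcome either way → loss $0k.
$173k: same outcome either way → loss $0k.
$837k: same outcome either way → loss $0k.
$792k: same outcome either way → loss $0k.
$895k: same outcome either way → loss $0k.
$853k: same outcome either way → loss $0k.
Maximum loss: $0k.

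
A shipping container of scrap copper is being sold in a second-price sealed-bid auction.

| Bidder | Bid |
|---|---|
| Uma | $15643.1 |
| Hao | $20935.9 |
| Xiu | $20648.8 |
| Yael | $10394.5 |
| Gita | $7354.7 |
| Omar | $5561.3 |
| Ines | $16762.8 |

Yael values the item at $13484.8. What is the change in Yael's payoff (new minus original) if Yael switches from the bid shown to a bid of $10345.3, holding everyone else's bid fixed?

$0

The highest bid among the other bidders is $20935.9; Yael's bid doesn't change that.
Original bid $10394.5: Yael is not highest (top rival bid is $20935.9); payoff $0.
Alternative bid $10345.3: Yael is not highest (top rival bid is $20935.9); payoff $0.
Change in payoff = $0 − ($0) = $0.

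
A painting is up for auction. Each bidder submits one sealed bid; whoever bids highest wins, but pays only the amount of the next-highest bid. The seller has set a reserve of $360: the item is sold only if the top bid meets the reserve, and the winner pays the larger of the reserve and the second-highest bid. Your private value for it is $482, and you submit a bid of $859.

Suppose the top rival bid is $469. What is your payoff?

Your bid $859 is the highest and exceeds the reserve.
Price = max(second-highest bid, reserve) = max($469, $360) = $469.
Payoff = $482 − $469 = $13.

$13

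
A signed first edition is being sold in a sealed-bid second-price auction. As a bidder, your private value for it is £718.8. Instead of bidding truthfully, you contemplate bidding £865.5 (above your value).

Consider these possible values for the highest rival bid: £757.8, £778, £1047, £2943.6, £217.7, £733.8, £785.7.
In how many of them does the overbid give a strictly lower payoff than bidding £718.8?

4

The deviation hurts exactly when the highest competing bid lies strictly between £718.8 and £865.5 — overbidding then wins at a price above your value.
£757.8: inside the interval → strictly worse (loss £39).
£778: inside the interval → strictly worse (loss £59.2).
£1047: above both → same outcome either way.
£2943.6: above both → same outcome either way.
£217.7: below both → same outcome either way.
£733.8: inside the interval → strictly worse (loss £15).
£785.7: inside the interval → strictly worse (loss £66.9).
Count: 4.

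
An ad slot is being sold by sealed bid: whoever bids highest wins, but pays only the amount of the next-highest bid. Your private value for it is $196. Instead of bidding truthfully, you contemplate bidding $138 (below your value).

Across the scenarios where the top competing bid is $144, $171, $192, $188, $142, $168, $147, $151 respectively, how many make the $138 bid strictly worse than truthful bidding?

The deviation hurts exactly when the highest competing bid lies strictly between $138 and $196 — underbidding then forfeits a profitable win.
$144: inside the interval → strictly worse (loss $52).
$171: inside the interval → strictly worse (loss $25).
$192: inside the interval → strictly worse (loss $4).
$188: inside the interval → strictly worse (loss $8).
$142: inside the interval → strictly worse (loss $54).
$168: inside the interval → strictly worse (loss $28).
$147: inside the interval → strictly worse (loss $49).
$151: inside the interval → strictly worse (loss $45).
Count: 8.

8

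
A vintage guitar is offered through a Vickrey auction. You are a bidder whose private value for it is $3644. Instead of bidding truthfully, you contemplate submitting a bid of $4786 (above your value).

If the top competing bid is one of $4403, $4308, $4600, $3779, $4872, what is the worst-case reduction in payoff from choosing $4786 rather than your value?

$956

$4403: truthful gives $0, deviation gives −$759 → loss $759.
$4308: truthful gives $0, deviation gives −$664 → loss $664.
$4600: truthful gives $0, deviation gives −$956 → loss $956.
$3779: truthful gives $0, deviation gives −$135 → loss $135.
$4872: same outcome either way → loss $0.
Maximum loss: $956.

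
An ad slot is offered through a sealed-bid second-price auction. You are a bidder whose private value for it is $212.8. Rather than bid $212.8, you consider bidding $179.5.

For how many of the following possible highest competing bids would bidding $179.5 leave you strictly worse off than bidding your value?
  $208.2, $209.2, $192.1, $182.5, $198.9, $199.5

6

The deviation hurts exactly when the highest competing bid lies strictly between $179.5 and $212.8 — underbidding then forfeits a profitable win.
$208.2: inside the interval → strictly worse (loss $4.6).
$209.2: inside the interval → strictly worse (loss $3.6).
$192.1: inside the interval → strictly worse (loss $20.7).
$182.5: inside the interval → strictly worse (loss $30.3).
$198.9: inside the interval → strictly worse (loss $13.9).
$199.5: inside the interval → strictly worse (loss $13.3).
Count: 6.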